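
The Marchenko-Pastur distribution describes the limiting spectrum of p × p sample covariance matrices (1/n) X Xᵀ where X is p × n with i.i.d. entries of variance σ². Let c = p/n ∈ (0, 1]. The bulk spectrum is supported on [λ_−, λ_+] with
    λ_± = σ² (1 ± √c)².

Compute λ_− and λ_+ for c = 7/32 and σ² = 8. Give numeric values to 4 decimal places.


c = 7/32 = 0.218750; √c = 0.467707.
λ_− = σ² (1 − √c)² = 8 · (1 − 0.467707)² = 8 · (0.532293)² = 2.266685.
λ_+ = σ² (1 + √c)² = 8 · (1 + 0.467707)² = 8 · (1.467707)² = 17.233315.

Rounded to 4 decimal places: λ_− ≈ 2.2667, λ_+ ≈ 17.2333.


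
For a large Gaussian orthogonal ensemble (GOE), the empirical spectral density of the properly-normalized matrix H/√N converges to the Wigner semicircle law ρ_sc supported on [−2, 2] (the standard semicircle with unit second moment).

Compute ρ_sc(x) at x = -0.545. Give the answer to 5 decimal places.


ρ_sc(x) = (1/(2π)) √(4 − x²). With x = -0.545:
  4 − x² = 4 − (-0.545)² = 4 − 0.297025 = 3.702975.
  √(4 − x²) = 1.924312.
  1/(2π) = 0.159155.
  ρ_sc(-0.545) = 0.159155 · 1.924312 = 0.306264.

Rounded to 5 decimal places: ρ_sc(-0.545) ≈ 0.30626.


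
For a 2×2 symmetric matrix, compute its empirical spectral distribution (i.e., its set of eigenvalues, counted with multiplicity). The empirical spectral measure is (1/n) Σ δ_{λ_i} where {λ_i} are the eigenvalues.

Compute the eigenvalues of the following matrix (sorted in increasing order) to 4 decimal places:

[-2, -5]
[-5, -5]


Since M is real symmetric, both eigenvalues are real; they are the roots of det(λI − M) = λ² − (tr M) λ + det M.
tr M = -2 + (-5) = -7.
det M = (-2)·(-5) − (-5)² = 10 − 25 = -15.
Characteristic polynomial: λ² + 7λ − 15 = 0.
Discriminant Δ = (tr M)² − 4·det M = 49 − (-60) = 109; √Δ = 10.440307.
λ = (tr M ± √Δ)/2 = (-7 ± 10.440307)/2, giving (tr M − √Δ)/2 = -8.7202 and (tr M + √Δ)/2 = 1.7202.

Eigenvalues sorted in increasing order: [-8.7202, 1.7202].


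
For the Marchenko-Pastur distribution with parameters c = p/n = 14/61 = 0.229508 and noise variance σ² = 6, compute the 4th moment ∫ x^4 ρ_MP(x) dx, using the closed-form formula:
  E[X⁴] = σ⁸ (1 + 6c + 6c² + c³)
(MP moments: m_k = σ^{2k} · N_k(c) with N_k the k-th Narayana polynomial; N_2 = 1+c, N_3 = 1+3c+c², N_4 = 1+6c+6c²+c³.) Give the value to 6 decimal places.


E[X⁴] = σ⁸ (1 + 6c + 6c² + c³) (fourth MP moment). With σ² = 6 (so σ⁸ = 1296) and c = 14/61 = 0.229508: E[X⁴] = 1296 · (1 + 6·0.229508 + 6·(0.229508)² + (0.229508)³) = 1296 · 2.705182.

So E[X^4] = 3505.916354.


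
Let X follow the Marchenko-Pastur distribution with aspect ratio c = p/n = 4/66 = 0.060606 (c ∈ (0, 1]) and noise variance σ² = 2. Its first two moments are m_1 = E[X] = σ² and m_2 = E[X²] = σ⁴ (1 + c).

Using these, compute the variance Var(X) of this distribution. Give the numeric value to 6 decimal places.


m_1 = E[X] = σ² = 2, so m_1² = 4.
m_2 = E[X²] = σ⁴ (1 + c) = 4 · (1 + 0.060606) = 4 · 1.060606 = 4.242424.
(Note m_2 − m_1² simplifies to c · σ⁴ = 0.060606 · 4.)

Var(X) = m_2 − m_1² = 4.242424 − 4 = 0.242424.


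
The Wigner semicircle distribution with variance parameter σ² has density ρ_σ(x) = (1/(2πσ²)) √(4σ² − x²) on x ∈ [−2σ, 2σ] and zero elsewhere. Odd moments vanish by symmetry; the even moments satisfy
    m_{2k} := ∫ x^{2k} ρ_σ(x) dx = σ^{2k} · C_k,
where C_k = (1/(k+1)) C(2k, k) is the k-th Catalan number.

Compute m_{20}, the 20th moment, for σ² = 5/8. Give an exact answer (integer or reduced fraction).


By the scaled semicircle moment identity, m_{2k} = σ^{2k} · C_k with k = 10.
C_10 = (1/(k+1)) · C(2k, k) = (1/11) · C(20, 10) = (1/11) · 184756 = 16796.
σ^{2k} = (σ²)^k = (5/8)^10 = 9765625/1073741824.

Therefore m_{20} = σ^{20} · C_10 = (9765625/1073741824) · 16796 = 41005859375/268435456.


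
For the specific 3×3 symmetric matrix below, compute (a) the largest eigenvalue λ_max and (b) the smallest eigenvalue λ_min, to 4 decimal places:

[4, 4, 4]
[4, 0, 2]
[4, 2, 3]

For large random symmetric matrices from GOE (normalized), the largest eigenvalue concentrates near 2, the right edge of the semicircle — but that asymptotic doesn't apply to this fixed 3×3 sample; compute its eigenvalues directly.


Since M is real symmetric, all three eigenvalues are real; they are the roots of det(λI − M) = λ³ − (tr M) λ² + s λ − det M, where s is the sum of the principal 2×2 minors.
tr M = 4 + 0 + 3 = 7.
s = (4·0 − 4²) + (4·3 − 4²) + (0·3 − 2²) = -16 + (-4) + (-4) = -24.
det M (expand along row 1) = 4·(-4) − 4·4 + 4·8 = 0.
Characteristic polynomial: λ³ − 7λ² − 24λ = 0.
Substitute λ = y + (tr M)/3 = y + 2.333333 to remove the quadratic term: y³ + p·y + q = 0 with p = s − (tr M)²/3 = -40.333333 and q = −2(tr M)³/27 + (tr M)·s/3 − det M = -81.407407.
Three real roots ⇒ use the trigonometric (Viète) form: r = 2√(−p/3) = 7.333333, φ = arccos(3q/(p·r)) = arccos(0.825695) = 0.599363 rad.
y_k = r·cos(φ/3 − 2πk/3) for k = 0, 1, 2 gives y = 7.187464, -2.333333, -4.854131.
λ_k = y_k + 2.333333 gives λ = 9.5208, 0.0000, -2.5208 (check: the sum is 7.0000 = tr M).

Hence λ_max = 9.5208 and λ_min = -2.5208.


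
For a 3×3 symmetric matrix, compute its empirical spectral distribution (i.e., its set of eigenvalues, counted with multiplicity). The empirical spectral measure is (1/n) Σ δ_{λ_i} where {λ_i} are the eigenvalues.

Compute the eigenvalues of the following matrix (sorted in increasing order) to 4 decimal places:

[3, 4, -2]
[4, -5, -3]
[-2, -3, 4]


Since M is real symmetric, all three eigenvalues are real; they are the roots of det(λI − M) = λ³ − (tr M) λ² + s λ − det M, where s is the sum of the principal 2×2 minors.
tr M = 3 + (-5) + 4 = 2.
s = (3·(-5) − 4²) + (3·4 − (-2)²) + ((-5)·4 − (-3)²) = -31 + 8 + (-29) = -52.
det M (expand along row 1) = 3·(-29) − 4·10 + (-2)·(-22) = -83.
Characteristic polynomial: λ³ − 2λ² − 52λ + 83 = 0.
Substitute λ = y + (tr M)/3 = y + 0.666667 to remove the quadratic term: y³ + p·y + q = 0 with p = s − (tr M)²/3 = -53.333333 and q = −2(tr M)³/27 + (tr M)·s/3 − det M = 47.740741.
Three real roots ⇒ use the trigonometric (Viète) form: r = 2√(−p/3) = 8.432740, φ = arccos(3q/(p·r)) = arccos(-0.318451) = 1.894892 rad.
y_k = r·cos(φ/3 − 2πk/3) for k = 0, 1, 2 gives y = 6.805777, 0.909233, -7.715009.
λ_k = y_k + 0.666667 gives λ = 7.4724, 1.5759, -7.0483 (check: the sum is 2.0000 = tr M).

Eigenvalues sorted in increasing order: [-7.0483, 1.5759, 7.4724].


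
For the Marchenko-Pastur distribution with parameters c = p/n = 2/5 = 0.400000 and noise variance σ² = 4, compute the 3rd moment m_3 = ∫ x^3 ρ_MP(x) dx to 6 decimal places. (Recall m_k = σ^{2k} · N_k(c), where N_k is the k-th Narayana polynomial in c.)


E[X³] = σ⁶ (1 + 3c + c²) (third MP moment). With σ² = 4 (so σ⁶ = 64) and c = 2/5 = 0.400000: E[X³] = 64 · (1 + 3·0.400000 + (0.400000)²) = 64 · 2.360000.

So E[X^3] = 151.040000.


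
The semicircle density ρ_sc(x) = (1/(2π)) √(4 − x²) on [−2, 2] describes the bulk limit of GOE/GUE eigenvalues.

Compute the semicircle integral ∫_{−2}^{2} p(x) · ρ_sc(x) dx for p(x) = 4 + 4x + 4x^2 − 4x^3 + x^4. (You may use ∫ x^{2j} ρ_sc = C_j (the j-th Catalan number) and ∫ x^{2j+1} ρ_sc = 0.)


Write p(x) = Σ a_i x^i, split into monomials and integrate each against ρ_sc separately.
Using ∫ x^{2j} ρ_sc = C_j = (1/(j+1)) C(2j, j) (Catalan numbers) and ∫ x^{2j+1} ρ_sc = 0 (odd monomials vanish by symmetry):
  i = 0 (even): a_0 · C_{0} = 4 · 1 = 4
  i = 1 (odd): ∫ x^1 ρ_sc = 0 (vanishes)
  i = 2 (even): a_2 · C_{1} = 4 · 1 = 4
  i = 3 (odd): ∫ x^3 ρ_sc = 0 (vanishes)
  i = 4 (even): a_4 · C_{2} = 1 · 2 = 2

Summing the contributions: ∫_{−2}^{2} p(x) ρ_sc(x) dx = 4 + 4 + 2 = 10.


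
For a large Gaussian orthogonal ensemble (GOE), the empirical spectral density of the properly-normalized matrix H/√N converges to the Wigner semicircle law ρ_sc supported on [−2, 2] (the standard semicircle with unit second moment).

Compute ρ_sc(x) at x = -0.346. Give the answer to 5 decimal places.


ρ_sc(x) = (1/(2π)) √(4 − x²). With x = -0.346:
  4 − x² = 4 − (-0.346)² = 4 − 0.119716 = 3.880284.
  √(4 − x²) = 1.969844.
  1/(2π) = 0.159155.
  ρ_sc(-0.346) = 0.159155 · 1.969844 = 0.313510.

Rounded to 5 decimal places: ρ_sc(-0.346) ≈ 0.31351.


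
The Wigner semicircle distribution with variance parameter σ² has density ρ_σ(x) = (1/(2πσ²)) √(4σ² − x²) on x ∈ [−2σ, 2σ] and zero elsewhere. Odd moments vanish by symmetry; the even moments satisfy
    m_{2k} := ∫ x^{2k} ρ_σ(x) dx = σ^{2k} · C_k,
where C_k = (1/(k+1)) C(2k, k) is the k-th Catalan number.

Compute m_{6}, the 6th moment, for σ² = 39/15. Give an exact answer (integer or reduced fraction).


By the scaled semicircle moment identity, m_{2k} = σ^{2k} · C_k with k = 3.
C_3 = (1/(k+1)) · C(2k, k) = (1/4) · C(6, 3) = (1/4) · 20 = 5.
σ^{2k} = (σ²)^k = (39/15)^3 = 2197/125.

Therefore m_{6} = σ^{6} · C_3 = (2197/125) · 5 = 2197/25.


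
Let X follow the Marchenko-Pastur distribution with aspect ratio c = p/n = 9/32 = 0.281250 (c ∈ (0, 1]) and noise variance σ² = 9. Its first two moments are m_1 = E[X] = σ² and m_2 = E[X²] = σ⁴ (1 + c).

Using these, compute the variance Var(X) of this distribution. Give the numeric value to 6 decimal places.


m_1 = E[X] = σ² = 9, so m_1² = 81.
m_2 = E[X²] = σ⁴ (1 + c) = 81 · (1 + 0.281250) = 81 · 1.281250 = 103.781250.
(Note m_2 − m_1² simplifies to c · σ⁴ = 0.281250 · 81.)

Var(X) = m_2 − m_1² = 103.781250 − 81 = 22.781250.


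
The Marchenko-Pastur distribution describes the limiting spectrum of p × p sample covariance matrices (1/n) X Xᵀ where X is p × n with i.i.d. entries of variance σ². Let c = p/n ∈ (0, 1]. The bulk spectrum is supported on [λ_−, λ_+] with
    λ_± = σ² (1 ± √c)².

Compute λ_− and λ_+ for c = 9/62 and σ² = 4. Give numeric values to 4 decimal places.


c = 9/62 = 0.145161; √c = 0.381000.
λ_− = σ² (1 − √c)² = 4 · (1 − 0.381000)² = 4 · (0.619000)² = 1.532642.
λ_+ = σ² (1 + √c)² = 4 · (1 + 0.381000)² = 4 · (1.381000)² = 7.628648.

Rounded to 4 decimal places: λ_− ≈ 1.5326, λ_+ ≈ 7.6286.


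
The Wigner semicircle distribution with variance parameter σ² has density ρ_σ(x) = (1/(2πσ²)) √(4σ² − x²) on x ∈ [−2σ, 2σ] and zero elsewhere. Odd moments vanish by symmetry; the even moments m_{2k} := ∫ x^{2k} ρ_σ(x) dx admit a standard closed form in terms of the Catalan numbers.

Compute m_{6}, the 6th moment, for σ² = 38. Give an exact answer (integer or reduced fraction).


By the scaled semicircle moment identity, m_{2k} = σ^{2k} · C_k with k = 3.
C_3 = (1/(k+1)) · C(2k, k) = (1/4) · C(6, 3) = (1/4) · 20 = 5.
σ^{2k} = (σ²)^k = (38)^3 = 54872.

Therefore m_{6} = σ^{6} · C_3 = 54872 · 5 = 274360.


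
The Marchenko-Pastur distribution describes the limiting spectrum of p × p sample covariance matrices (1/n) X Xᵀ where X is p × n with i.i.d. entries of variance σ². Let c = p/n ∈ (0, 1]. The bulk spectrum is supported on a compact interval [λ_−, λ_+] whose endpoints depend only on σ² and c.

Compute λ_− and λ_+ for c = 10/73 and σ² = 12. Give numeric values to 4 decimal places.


c = 10/73 = 0.136986; √c = 0.370117.
λ_− = σ² (1 − √c)² = 12 · (1 − 0.370117)² = 12 · (0.629883)² = 4.761037.
λ_+ = σ² (1 + √c)² = 12 · (1 + 0.370117)² = 12 · (1.370117)² = 22.526634.

Rounded to 4 decimal places: λ_− ≈ 4.7610, λ_+ ≈ 22.5266.


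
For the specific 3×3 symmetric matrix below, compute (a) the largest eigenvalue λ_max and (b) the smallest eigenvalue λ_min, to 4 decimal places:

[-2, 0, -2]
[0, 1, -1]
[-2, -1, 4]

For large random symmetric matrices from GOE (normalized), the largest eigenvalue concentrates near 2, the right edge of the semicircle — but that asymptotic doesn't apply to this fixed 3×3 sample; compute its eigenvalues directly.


Since M is real symmetric, all three eigenvalues are real; they are the roots of det(λI − M) = λ³ − (tr M) λ² + s λ − det M, where s is the sum of the principal 2×2 minors.
tr M = -2 + 1 + 4 = 3.
s = ((-2)·1 − 0²) + ((-2)·4 − (-2)²) + (1·4 − (-1)²) = -2 + (-12) + 3 = -11.
det M (expand along row 1) = (-2)·3 − 0·(-2) + (-2)·2 = -10.
Characteristic polynomial: λ³ − 3λ² − 11λ + 10 = 0.
Substitute λ = y + (tr M)/3 = y + 1.000000 to remove the quadratic term: y³ + p·y + q = 0 with p = s − (tr M)²/3 = -14.000000 and q = −2(tr M)³/27 + (tr M)·s/3 − det M = -3.000000.
Three real roots ⇒ use the trigonometric (Viète) form: r = 2√(−p/3) = 4.320494, φ = arccos(3q/(p·r)) = arccos(0.148793) = 1.421449 rad.
y_k = r·cos(φ/3 − 2πk/3) for k = 0, 1, 2 gives y = 3.844520, -0.214996, -3.629524.
λ_k = y_k + 1.000000 gives λ = 4.8445, 0.7850, -2.6295 (check: the sum is 3.0000 = tr M).

Hence λ_max = 4.8445 and λ_min = -2.6295.


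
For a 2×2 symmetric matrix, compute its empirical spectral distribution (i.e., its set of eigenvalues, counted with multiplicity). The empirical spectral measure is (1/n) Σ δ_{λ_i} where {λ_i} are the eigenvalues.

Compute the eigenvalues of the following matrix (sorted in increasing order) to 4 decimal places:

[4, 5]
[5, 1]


Since M is real symmetric, both eigenvalues are real; they are the roots of det(λI − M) = λ² − (tr M) λ + det M.
tr M = 4 + 1 = 5.
det M = 4·1 − 5² = 4 − 25 = -21.
Characteristic polynomial: λ² − 5λ − 21 = 0.
Discriminant Δ = (tr M)² − 4·det M = 25 − (-84) = 109; √Δ = 10.440307.
λ = (tr M ± √Δ)/2 = (5 ± 10.440307)/2, giving (tr M − √Δ)/2 = -2.7202 and (tr M + √Δ)/2 = 7.7202.

Eigenvalues sorted in increasing order: [-2.7202, 7.7202].


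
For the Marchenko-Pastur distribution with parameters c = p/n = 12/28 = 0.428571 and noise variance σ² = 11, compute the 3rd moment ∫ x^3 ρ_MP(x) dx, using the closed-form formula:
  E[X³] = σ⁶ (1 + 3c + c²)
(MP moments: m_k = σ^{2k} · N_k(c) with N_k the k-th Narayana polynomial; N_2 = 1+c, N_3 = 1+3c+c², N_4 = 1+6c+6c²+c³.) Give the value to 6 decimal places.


E[X³] = σ⁶ (1 + 3c + c²) (third MP moment). With σ² = 11 (so σ⁶ = 1331) and c = 12/28 = 0.428571: E[X³] = 1331 · (1 + 3·0.428571 + (0.428571)²) = 1331 · 2.469388.

So E[X^3] = 3286.755102.


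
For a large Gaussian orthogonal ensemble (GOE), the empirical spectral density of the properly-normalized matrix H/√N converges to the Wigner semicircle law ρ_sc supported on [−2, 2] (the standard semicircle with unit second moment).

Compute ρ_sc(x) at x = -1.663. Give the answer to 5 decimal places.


ρ_sc(x) = (1/(2π)) √(4 − x²). With x = -1.663:
  4 − x² = 4 − (-1.663)² = 4 − 2.765569 = 1.234431.
  √(4 − x²) = 1.111050.
  1/(2π) = 0.159155.
  ρ_sc(-1.663) = 0.159155 · 1.111050 = 0.176829.

Rounded to 5 decimal places: ρ_sc(-1.663) ≈ 0.17683.


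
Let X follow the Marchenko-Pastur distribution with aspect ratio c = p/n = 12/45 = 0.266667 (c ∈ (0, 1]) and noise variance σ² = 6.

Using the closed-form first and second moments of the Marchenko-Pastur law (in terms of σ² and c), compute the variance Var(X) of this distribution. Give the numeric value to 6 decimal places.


Recall the MP moments m_1 = E[X] = σ² and m_2 = E[X²] = σ⁴ (1 + c).
m_1 = E[X] = σ² = 6, so m_1² = 36.
m_2 = E[X²] = σ⁴ (1 + c) = 36 · (1 + 0.266667) = 36 · 1.266667 = 45.600000.
(Note m_2 − m_1² simplifies to c · σ⁴ = 0.266667 · 36.)

Var(X) = m_2 − m_1² = 45.600000 − 36 = 9.600000.


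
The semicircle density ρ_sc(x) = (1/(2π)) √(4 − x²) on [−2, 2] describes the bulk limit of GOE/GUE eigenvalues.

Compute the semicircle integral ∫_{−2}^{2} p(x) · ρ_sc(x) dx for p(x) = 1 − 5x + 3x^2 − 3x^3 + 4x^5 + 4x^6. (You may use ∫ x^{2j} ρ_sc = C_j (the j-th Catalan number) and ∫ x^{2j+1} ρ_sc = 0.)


Write p(x) = Σ a_i x^i, split into monomials and integrate each against ρ_sc separately.
Using ∫ x^{2j} ρ_sc = C_j = (1/(j+1)) C(2j, j) (Catalan numbers) and ∫ x^{2j+1} ρ_sc = 0 (odd monomials vanish by symmetry):
  i = 0 (even): a_0 · C_{0} = 1 · 1 = 1
  i = 1 (odd): ∫ x^1 ρ_sc = 0 (vanishes)
  i = 2 (even): a_2 · C_{1} = 3 · 1 = 3
  i = 3 (odd): ∫ x^3 ρ_sc = 0 (vanishes)
  i = 5 (odd): ∫ x^5 ρ_sc = 0 (vanishes)
  i = 6 (even): a_6 · C_{3} = 4 · 5 = 20

Summing the contributions: ∫_{−2}^{2} p(x) ρ_sc(x) dx = 1 + 3 + 20 = 24.


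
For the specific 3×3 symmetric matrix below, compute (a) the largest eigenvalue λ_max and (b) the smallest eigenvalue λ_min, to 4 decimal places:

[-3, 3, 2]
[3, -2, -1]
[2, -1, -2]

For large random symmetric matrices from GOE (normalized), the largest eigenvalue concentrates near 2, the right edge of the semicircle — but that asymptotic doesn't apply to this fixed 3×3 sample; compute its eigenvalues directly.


Since M is real symmetric, all three eigenvalues are real; they are the roots of det(λI − M) = λ³ − (tr M) λ² + s λ − det M, where s is the sum of the principal 2×2 minors.
tr M = -3 + (-2) + (-2) = -7.
s = ((-3)·(-2) − 3²) + ((-3)·(-2) − 2²) + ((-2)·(-2) − (-1)²) = -3 + 2 + 3 = 2.
det M (expand along row 1) = (-3)·3 − 3·(-4) + 2·1 = 5.
Characteristic polynomial: λ³ + 7λ² + 2λ − 5 = 0.
Substitute λ = y + (tr M)/3 = y − 2.333333 to remove the quadratic term: y³ + p·y + q = 0 with p = s − (tr M)²/3 = -14.333333 and q = −2(tr M)³/27 + (tr M)·s/3 − det M = 15.740741.
Three real roots ⇒ use the trigonometric (Viète) form: r = 2√(−p/3) = 4.371626, φ = arccos(3q/(p·r)) = arccos(-0.753627) = 2.424359 rad.
y_k = r·cos(φ/3 − 2πk/3) for k = 0, 1, 2 gives y = 3.020178, 1.227104, -4.247282.
λ_k = y_k − 2.333333 gives λ = 0.6868, -1.1062, -6.5806 (check: the sum is -7.0000 = tr M).

Hence λ_max = 0.6868 and λ_min = -6.5806.


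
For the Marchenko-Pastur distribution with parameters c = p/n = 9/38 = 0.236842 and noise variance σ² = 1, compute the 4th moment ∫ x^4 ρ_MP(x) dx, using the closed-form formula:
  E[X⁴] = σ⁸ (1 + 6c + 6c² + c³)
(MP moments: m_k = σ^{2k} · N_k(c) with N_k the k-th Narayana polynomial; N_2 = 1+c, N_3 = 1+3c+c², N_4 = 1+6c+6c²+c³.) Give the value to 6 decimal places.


E[X⁴] = σ⁸ (1 + 6c + 6c² + c³) (fourth MP moment). With σ² = 1 (so σ⁸ = 1) and c = 9/38 = 0.236842: E[X⁴] = 1 · (1 + 6·0.236842 + 6·(0.236842)² + (0.236842)³) = 1 · 2.770903.

So E[X^4] = 2.770903.


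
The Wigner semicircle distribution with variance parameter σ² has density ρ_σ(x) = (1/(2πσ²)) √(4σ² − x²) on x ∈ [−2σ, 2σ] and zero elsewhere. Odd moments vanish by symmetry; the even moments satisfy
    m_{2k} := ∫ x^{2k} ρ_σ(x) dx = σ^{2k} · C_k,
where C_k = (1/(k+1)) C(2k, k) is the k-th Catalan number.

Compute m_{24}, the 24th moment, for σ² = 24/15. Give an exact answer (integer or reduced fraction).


By the scaled semicircle moment identity, m_{2k} = σ^{2k} · C_k with k = 12.
C_12 = (1/(k+1)) · C(2k, k) = (1/13) · C(24, 12) = (1/13) · 2704156 = 208012.
σ^{2k} = (σ²)^k = (24/15)^12 = 68719476736/244140625.

Therefore m_{24} = σ^{24} · C_12 = (68719476736/244140625) · 208012 = 14294475794808832/244140625.


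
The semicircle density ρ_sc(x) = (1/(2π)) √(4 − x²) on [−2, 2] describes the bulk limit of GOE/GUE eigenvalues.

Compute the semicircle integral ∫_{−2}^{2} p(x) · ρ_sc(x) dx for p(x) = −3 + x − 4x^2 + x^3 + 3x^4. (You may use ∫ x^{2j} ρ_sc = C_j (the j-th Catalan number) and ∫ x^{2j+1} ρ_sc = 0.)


Write p(x) = Σ a_i x^i, split into monomials and integrate each against ρ_sc separately.
Using ∫ x^{2j} ρ_sc = C_j = (1/(j+1)) C(2j, j) (Catalan numbers) and ∫ x^{2j+1} ρ_sc = 0 (odd monomials vanish by symmetry):
  i = 0 (even): a_0 · C_{0} = -3 · 1 = -3
  i = 1 (odd): ∫ x^1 ρ_sc = 0 (vanishes)
  i = 2 (even): a_2 · C_{1} = -4 · 1 = -4
  i = 3 (odd): ∫ x^3 ρ_sc = 0 (vanishes)
  i = 4 (even): a_4 · C_{2} = 3 · 2 = 6

Summing the contributions: ∫_{−2}^{2} p(x) ρ_sc(x) dx = (-3) + (-4) + 6 = -1.


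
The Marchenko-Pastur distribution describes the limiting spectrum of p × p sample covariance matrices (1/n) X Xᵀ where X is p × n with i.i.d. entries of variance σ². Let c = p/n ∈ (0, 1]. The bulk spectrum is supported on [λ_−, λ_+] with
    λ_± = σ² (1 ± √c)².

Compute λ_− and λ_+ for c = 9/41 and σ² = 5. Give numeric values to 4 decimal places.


c = 9/41 = 0.219512; √c = 0.468521.
λ_− = σ² (1 − √c)² = 5 · (1 − 0.468521)² = 5 · (0.531479)² = 1.412348.
λ_+ = σ² (1 + √c)² = 5 · (1 + 0.468521)² = 5 · (1.468521)² = 10.782774.

Rounded to 4 decimal places: λ_− ≈ 1.4123, λ_+ ≈ 10.7828.


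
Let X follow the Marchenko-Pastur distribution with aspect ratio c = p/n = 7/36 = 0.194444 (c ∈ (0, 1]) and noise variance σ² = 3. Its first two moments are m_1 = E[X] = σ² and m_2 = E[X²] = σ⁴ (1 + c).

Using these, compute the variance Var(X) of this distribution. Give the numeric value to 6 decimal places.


m_1 = E[X] = σ² = 3, so m_1² = 9.
m_2 = E[X²] = σ⁴ (1 + c) = 9 · (1 + 0.194444) = 9 · 1.194444 = 10.750000.
(Note m_2 − m_1² simplifies to c · σ⁴ = 0.194444 · 9.)

Var(X) = m_2 − m_1² = 10.750000 − 9 = 1.750000.


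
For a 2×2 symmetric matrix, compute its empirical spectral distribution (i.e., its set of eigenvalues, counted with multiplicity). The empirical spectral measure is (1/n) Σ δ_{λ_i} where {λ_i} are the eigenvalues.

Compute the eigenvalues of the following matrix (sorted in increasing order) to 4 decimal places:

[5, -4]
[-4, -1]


Since M is real symmetric, both eigenvalues are real; they are the roots of det(λI − M) = λ² − (tr M) λ + det M.
tr M = 5 + (-1) = 4.
det M = 5·(-1) − (-4)² = -5 − 16 = -21.
Characteristic polynomial: λ² − 4λ − 21 = 0.
Discriminant Δ = (tr M)² − 4·det M = 16 − (-84) = 100; √Δ = 10.000000.
λ = (tr M ± √Δ)/2 = (4 ± 10.000000)/2, giving (tr M − √Δ)/2 = -3.0000 and (tr M + √Δ)/2 = 7.0000.

Eigenvalues sorted in increasing order: [-3.0000, 7.0000].


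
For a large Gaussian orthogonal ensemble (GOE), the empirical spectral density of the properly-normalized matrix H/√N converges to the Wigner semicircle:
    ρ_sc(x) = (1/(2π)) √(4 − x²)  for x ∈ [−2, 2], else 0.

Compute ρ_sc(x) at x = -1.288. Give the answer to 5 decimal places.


ρ_sc(x) = (1/(2π)) √(4 − x²). With x = -1.288:
  4 − x² = 4 − (-1.288)² = 4 − 1.658944 = 2.341056.
  √(4 − x²) = 1.530051.
  1/(2π) = 0.159155.
  ρ_sc(-1.288) = 0.159155 · 1.530051 = 0.243515.

Rounded to 5 decimal places: ρ_sc(-1.288) ≈ 0.24352.


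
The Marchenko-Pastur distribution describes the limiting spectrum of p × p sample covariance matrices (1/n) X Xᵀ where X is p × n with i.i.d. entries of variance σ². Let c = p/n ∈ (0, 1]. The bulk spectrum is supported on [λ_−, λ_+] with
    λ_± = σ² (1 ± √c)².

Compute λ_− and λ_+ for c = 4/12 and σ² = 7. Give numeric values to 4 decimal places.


c = 4/12 = 0.333333; √c = 0.577350.
λ_− = σ² (1 − √c)² = 7 · (1 − 0.577350)² = 7 · (0.422650)² = 1.250430.
λ_+ = σ² (1 + √c)² = 7 · (1 + 0.577350)² = 7 · (1.577350)² = 17.416237.

Rounded to 4 decimal places: λ_− ≈ 1.2504, λ_+ ≈ 17.4162.


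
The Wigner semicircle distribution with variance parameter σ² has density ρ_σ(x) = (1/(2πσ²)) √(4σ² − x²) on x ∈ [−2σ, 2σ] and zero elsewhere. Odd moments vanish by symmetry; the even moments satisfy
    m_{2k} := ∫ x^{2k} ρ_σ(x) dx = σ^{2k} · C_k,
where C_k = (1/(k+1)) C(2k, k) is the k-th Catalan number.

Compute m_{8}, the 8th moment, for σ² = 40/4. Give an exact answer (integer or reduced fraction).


By the scaled semicircle moment identity, m_{2k} = σ^{2k} · C_k with k = 4.
C_4 = (1/(k+1)) · C(2k, k) = (1/5) · C(8, 4) = (1/5) · 70 = 14.
σ^{2k} = (σ²)^k = (40/4)^4 = 10000.

Therefore m_{8} = σ^{8} · C_4 = 10000 · 14 = 140000.


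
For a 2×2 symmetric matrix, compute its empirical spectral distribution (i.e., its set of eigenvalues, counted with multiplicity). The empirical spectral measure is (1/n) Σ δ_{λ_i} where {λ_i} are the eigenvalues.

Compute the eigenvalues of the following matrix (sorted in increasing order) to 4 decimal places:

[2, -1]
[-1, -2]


Since M is real symmetric, both eigenvalues are real; they are the roots of det(λI − M) = λ² − (tr M) λ + det M.
tr M = 2 + (-2) = 0.
det M = 2·(-2) − (-1)² = -4 − 1 = -5.
Characteristic polynomial: λ² − 5 = 0.
Discriminant Δ = (tr M)² − 4·det M = 0 − (-20) = 20; √Δ = 4.472136.
λ = (tr M ± √Δ)/2 = (0 ± 4.472136)/2, giving (tr M − √Δ)/2 = -2.2361 and (tr M + √Δ)/2 = 2.2361.

Eigenvalues sorted in increasing order: [-2.2361, 2.2361].


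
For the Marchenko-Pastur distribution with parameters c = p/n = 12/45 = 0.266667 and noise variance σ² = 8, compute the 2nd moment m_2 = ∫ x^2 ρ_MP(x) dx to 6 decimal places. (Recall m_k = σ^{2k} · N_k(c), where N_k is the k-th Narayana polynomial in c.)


E[X²] = σ⁴ (1 + c) (second MP moment). With σ² = 8 (so σ⁴ = 64) and c = 12/45 = 0.266667: E[X²] = 64 · (1 + 0.266667) = 64 · 1.266667.

So E[X^2] = 81.066667.


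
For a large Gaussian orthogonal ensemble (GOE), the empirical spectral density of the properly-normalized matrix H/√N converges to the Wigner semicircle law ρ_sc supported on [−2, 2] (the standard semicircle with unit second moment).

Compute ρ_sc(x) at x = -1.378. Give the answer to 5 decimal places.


ρ_sc(x) = (1/(2π)) √(4 − x²). With x = -1.378:
  4 − x² = 4 − (-1.378)² = 4 − 1.898884 = 2.101116.
  √(4 − x²) = 1.449523.
  1/(2π) = 0.159155.
  ρ_sc(-1.378) = 0.159155 · 1.449523 = 0.230699.

Rounded to 5 decimal places: ρ_sc(-1.378) ≈ 0.23070.


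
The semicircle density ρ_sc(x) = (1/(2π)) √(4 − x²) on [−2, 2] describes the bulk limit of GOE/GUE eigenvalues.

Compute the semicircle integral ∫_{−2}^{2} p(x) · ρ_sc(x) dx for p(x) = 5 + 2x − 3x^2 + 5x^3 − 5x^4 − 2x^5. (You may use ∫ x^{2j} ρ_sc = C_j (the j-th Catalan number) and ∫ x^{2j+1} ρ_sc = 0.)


Write p(x) = Σ a_i x^i, split into monomials and integrate each against ρ_sc separately.
Using ∫ x^{2j} ρ_sc = C_j = (1/(j+1)) C(2j, j) (Catalan numbers) and ∫ x^{2j+1} ρ_sc = 0 (odd monomials vanish by symmetry):
  i = 0 (even): a_0 · C_{0} = 5 · 1 = 5
  i = 1 (odd): ∫ x^1 ρ_sc = 0 (vanishes)
  i = 2 (even): a_2 · C_{1} = -3 · 1 = -3
  i = 3 (odd): ∫ x^3 ρ_sc = 0 (vanishes)
  i = 4 (even): a_4 · C_{2} = -5 · 2 = -10
  i = 5 (odd): ∫ x^5 ρ_sc = 0 (vanishes)

Summing the contributions: ∫_{−2}^{2} p(x) ρ_sc(x) dx = 5 + (-3) + (-10) = -8.


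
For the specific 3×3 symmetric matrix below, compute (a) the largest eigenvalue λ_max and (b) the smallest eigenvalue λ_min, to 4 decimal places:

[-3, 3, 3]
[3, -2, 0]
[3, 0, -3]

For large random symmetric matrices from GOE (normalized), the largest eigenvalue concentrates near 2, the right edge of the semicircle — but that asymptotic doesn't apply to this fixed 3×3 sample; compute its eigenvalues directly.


Since M is real symmetric, all three eigenvalues are real; they are the roots of det(λI − M) = λ³ − (tr M) λ² + s λ − det M, where s is the sum of the principal 2×2 minors.
tr M = -3 + (-2) + (-3) = -8.
s = ((-3)·(-2) − 3²) + ((-3)·(-3) − 3²) + ((-2)·(-3) − 0²) = -3 + 0 + 6 = 3.
det M (expand along row 1) = (-3)·6 − 3·(-9) + 3·6 = 27.
Characteristic polynomial: λ³ + 8λ² + 3λ − 27 = 0.
Substitute λ = y + (tr M)/3 = y − 2.666667 to remove the quadratic term: y³ + p·y + q = 0 with p = s − (tr M)²/3 = -18.333333 and q = −2(tr M)³/27 + (tr M)·s/3 − det M = 2.925926.
Three real roots ⇒ use the trigonometric (Viète) form: r = 2√(−p/3) = 4.944132, φ = arccos(3q/(p·r)) = arccos(-0.096840) = 1.667788 rad.
y_k = r·cos(φ/3 − 2πk/3) for k = 0, 1, 2 gives y = 4.199597, 0.159819, -4.359416.
λ_k = y_k − 2.666667 gives λ = 1.5329, -2.5068, -7.0261 (check: the sum is -8.0000 = tr M).

Hence λ_max = 1.5329 and λ_min = -7.0261.


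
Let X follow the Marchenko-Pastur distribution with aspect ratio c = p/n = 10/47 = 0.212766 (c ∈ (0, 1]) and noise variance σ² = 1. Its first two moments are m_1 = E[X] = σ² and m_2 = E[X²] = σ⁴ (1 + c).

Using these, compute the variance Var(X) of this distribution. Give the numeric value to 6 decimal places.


m_1 = E[X] = σ² = 1, so m_1² = 1.
m_2 = E[X²] = σ⁴ (1 + c) = 1 · (1 + 0.212766) = 1 · 1.212766 = 1.212766.
(Note m_2 − m_1² simplifies to c · σ⁴ = 0.212766 · 1.)

Var(X) = m_2 − m_1² = 1.212766 − 1 = 0.212766.


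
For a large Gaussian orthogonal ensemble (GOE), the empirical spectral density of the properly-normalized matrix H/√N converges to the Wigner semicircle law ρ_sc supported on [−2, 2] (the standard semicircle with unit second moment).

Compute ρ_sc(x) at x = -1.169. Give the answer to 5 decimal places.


ρ_sc(x) = (1/(2π)) √(4 − x²). With x = -1.169:
  4 − x² = 4 − (-1.169)² = 4 − 1.366561 = 2.633439.
  √(4 − x²) = 1.622787.
  1/(2π) = 0.159155.
  ρ_sc(-1.169) = 0.159155 · 1.622787 = 0.258275.

Rounded to 5 decimal places: ρ_sc(-1.169) ≈ 0.25827.


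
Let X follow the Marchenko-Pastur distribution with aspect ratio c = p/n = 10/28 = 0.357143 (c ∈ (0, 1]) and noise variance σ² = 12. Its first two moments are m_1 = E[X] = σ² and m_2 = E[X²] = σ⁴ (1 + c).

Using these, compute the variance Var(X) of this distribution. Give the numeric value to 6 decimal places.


m_1 = E[X] = σ² = 12, so m_1² = 144.
m_2 = E[X²] = σ⁴ (1 + c) = 144 · (1 + 0.357143) = 144 · 1.357143 = 195.428571.
(Note m_2 − m_1² simplifies to c · σ⁴ = 0.357143 · 144.)

Var(X) = m_2 − m_1² = 195.428571 − 144 = 51.428571.


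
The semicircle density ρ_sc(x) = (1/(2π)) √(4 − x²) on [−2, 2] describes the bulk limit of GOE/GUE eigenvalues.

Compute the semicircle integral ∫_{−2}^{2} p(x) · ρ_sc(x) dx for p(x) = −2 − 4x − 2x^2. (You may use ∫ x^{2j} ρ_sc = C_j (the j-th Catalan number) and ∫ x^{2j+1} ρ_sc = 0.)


Write p(x) = Σ a_i x^i, split into monomials and integrate each against ρ_sc separately.
Using ∫ x^{2j} ρ_sc = C_j = (1/(j+1)) C(2j, j) (Catalan numbers) and ∫ x^{2j+1} ρ_sc = 0 (odd monomials vanish by symmetry):
  i = 0 (even): a_0 · C_{0} = -2 · 1 = -2
  i = 1 (odd): ∫ x^1 ρ_sc = 0 (vanishes)
  i = 2 (even): a_2 · C_{1} = -2 · 1 = -2

Summing the contributions: ∫_{−2}^{2} p(x) ρ_sc(x) dx = (-2) + (-2) = -4.


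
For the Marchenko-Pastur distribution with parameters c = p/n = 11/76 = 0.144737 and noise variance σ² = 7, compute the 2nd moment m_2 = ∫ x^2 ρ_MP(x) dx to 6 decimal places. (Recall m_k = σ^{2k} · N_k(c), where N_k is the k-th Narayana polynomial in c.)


E[X²] = σ⁴ (1 + c) (second MP moment). With σ² = 7 (so σ⁴ = 49) and c = 11/76 = 0.144737: E[X²] = 49 · (1 + 0.144737) = 49 · 1.144737.

So E[X^2] = 56.092105.


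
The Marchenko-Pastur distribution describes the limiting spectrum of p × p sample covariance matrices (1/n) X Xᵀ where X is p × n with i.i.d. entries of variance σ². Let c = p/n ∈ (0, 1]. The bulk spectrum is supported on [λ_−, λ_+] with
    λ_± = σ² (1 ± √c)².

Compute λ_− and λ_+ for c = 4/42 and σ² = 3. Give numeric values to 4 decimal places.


c = 4/42 = 0.095238; √c = 0.308607.
λ_− = σ² (1 − √c)² = 3 · (1 − 0.308607)² = 3 · (0.691393)² = 1.434074.
λ_+ = σ² (1 + √c)² = 3 · (1 + 0.308607)² = 3 · (1.308607)² = 5.137354.

Rounded to 4 decimal places: λ_− ≈ 1.4341, λ_+ ≈ 5.1374.


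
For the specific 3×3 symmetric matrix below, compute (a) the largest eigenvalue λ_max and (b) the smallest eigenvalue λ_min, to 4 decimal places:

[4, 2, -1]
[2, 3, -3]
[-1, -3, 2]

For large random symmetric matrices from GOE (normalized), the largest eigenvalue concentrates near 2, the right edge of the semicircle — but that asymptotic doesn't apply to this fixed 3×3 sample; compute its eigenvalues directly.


Since M is real symmetric, all three eigenvalues are real; they are the roots of det(λI − M) = λ³ − (tr M) λ² + s λ − det M, where s is the sum of the principal 2×2 minors.
tr M = 4 + 3 + 2 = 9.
s = (4·3 − 2²) + (4·2 − (-1)²) + (3·2 − (-3)²) = 8 + 7 + (-3) = 12.
det M (expand along row 1) = 4·(-3) − 2·1 + (-1)·(-3) = -11.
Characteristic polynomial: λ³ − 9λ² + 12λ + 11 = 0.
Substitute λ = y + (tr M)/3 = y + 3.000000 to remove the quadratic term: y³ + p·y + q = 0 with p = s − (tr M)²/3 = -15.000000 and q = −2(tr M)³/27 + (tr M)·s/3 − det M = -7.000000.
Three real roots ⇒ use the trigonometric (Viète) form: r = 2√(−p/3) = 4.472136, φ = arccos(3q/(p·r)) = arccos(0.313050) = 1.252394 rad.
y_k = r·cos(φ/3 − 2πk/3) for k = 0, 1, 2 gives y = 4.088068, -0.473755, -3.614313.
λ_k = y_k + 3.000000 gives λ = 7.0881, 2.5262, -0.6143 (check: the sum is 9.0000 = tr M).

Hence λ_max = 7.0881 and λ_min = -0.6143.


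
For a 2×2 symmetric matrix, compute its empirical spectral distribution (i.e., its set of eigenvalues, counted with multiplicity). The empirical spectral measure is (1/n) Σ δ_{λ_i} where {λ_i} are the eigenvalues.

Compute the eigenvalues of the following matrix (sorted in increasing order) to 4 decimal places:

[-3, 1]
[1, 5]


Since M is real symmetric, both eigenvalues are real; they are the roots of det(λI − M) = λ² − (tr M) λ + det M.
tr M = -3 + 5 = 2.
det M = (-3)·5 − 1² = -15 − 1 = -16.
Characteristic polynomial: λ² − 2λ − 16 = 0.
Discriminant Δ = (tr M)² − 4·det M = 4 − (-64) = 68; √Δ = 8.246211.
λ = (tr M ± √Δ)/2 = (2 ± 8.246211)/2, giving (tr M − √Δ)/2 = -3.1231 and (tr M + √Δ)/2 = 5.1231.

Eigenvalues sorted in increasing order: [-3.1231, 5.1231].


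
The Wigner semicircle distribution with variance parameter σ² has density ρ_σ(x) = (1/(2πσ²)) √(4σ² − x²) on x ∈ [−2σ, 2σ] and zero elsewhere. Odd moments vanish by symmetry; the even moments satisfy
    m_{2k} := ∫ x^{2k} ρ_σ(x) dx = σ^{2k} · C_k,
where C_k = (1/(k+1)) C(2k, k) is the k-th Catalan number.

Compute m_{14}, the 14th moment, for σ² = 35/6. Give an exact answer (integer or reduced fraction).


By the scaled semicircle moment identity, m_{2k} = σ^{2k} · C_k with k = 7.
C_7 = (1/(k+1)) · C(2k, k) = (1/8) · C(14, 7) = (1/8) · 3432 = 429.
σ^{2k} = (σ²)^k = (35/6)^7 = 64339296875/279936.

Therefore m_{14} = σ^{14} · C_7 = (64339296875/279936) · 429 = 9200519453125/93312.


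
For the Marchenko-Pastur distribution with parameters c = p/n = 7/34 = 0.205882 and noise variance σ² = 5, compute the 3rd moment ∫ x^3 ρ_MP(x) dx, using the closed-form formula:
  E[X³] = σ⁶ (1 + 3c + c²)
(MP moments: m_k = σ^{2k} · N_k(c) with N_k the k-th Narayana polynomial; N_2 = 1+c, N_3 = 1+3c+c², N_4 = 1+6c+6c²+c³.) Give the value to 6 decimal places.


E[X³] = σ⁶ (1 + 3c + c²) (third MP moment). With σ² = 5 (so σ⁶ = 125) and c = 7/34 = 0.205882: E[X³] = 125 · (1 + 3·0.205882 + (0.205882)²) = 125 · 1.660035.

So E[X^3] = 207.504325.


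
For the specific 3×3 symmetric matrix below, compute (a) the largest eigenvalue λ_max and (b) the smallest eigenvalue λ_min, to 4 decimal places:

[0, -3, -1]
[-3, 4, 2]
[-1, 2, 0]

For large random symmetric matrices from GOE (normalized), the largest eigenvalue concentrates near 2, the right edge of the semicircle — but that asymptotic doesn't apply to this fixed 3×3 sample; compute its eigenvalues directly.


Since M is real symmetric, all three eigenvalues are real; they are the roots of det(λI − M) = λ³ − (tr M) λ² + s λ − det M, where s is the sum of the principal 2×2 minors.
tr M = 0 + 4 + 0 = 4.
s = (0·4 − (-3)²) + (0·0 − (-1)²) + (4·0 − 2²) = -9 + (-1) + (-4) = -14.
det M (expand along row 1) = 0·(-4) − (-3)·2 + (-1)·(-2) = 8.
Characteristic polynomial: λ³ − 4λ² − 14λ − 8 = 0.
Substitute λ = y + (tr M)/3 = y + 1.333333 to remove the quadratic term: y³ + p·y + q = 0 with p = s − (tr M)²/3 = -19.333333 and q = −2(tr M)³/27 + (tr M)·s/3 − det M = -31.407407.
Three real roots ⇒ use the trigonometric (Viète) form: r = 2√(−p/3) = 5.077182, φ = arccos(3q/(p·r)) = arccos(0.959895) = 0.284168 rad.
y_k = r·cos(φ/3 − 2πk/3) for k = 0, 1, 2 gives y = 5.054422, -2.111341, -2.943081.
λ_k = y_k + 1.333333 gives λ = 6.3878, -0.7780, -1.6097 (check: the sum is 4.0000 = tr M).

Hence λ_max = 6.3878 and λ_min = -1.6097.


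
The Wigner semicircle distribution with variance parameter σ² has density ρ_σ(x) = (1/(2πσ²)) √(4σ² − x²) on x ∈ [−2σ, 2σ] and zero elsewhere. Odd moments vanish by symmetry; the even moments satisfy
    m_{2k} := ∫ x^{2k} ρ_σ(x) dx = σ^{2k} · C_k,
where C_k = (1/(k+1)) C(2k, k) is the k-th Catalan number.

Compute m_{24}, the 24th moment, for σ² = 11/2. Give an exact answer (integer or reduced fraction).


By the scaled semicircle moment identity, m_{2k} = σ^{2k} · C_k with k = 12.
C_12 = (1/(k+1)) · C(2k, k) = (1/13) · C(24, 12) = (1/13) · 2704156 = 208012.
σ^{2k} = (σ²)^k = (11/2)^12 = 3138428376721/4096.

Therefore m_{24} = σ^{24} · C_12 = (3138428376721/4096) · 208012 = 163207690874622163/1024.


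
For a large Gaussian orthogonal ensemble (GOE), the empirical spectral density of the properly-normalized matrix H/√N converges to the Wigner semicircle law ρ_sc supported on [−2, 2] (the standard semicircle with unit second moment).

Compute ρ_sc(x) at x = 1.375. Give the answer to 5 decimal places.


ρ_sc(x) = (1/(2π)) √(4 − x²). With x = 1.375:
  4 − x² = 4 − (1.375)² = 4 − 1.890625 = 2.109375.
  √(4 − x²) = 1.452369.
  1/(2π) = 0.159155.
  ρ_sc(1.375) = 0.159155 · 1.452369 = 0.231152.

Rounded to 5 decimal places: ρ_sc(1.375) ≈ 0.23115.


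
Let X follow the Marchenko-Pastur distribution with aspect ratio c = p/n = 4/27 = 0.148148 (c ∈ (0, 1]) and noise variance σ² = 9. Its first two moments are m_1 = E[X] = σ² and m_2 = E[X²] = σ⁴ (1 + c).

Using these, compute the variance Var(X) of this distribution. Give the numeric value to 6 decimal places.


m_1 = E[X] = σ² = 9, so m_1² = 81.
m_2 = E[X²] = σ⁴ (1 + c) = 81 · (1 + 0.148148) = 81 · 1.148148 = 93.000000.
(Note m_2 − m_1² simplifies to c · σ⁴ = 0.148148 · 81.)

Var(X) = m_2 − m_1² = 93.000000 − 81 = 12.000000.


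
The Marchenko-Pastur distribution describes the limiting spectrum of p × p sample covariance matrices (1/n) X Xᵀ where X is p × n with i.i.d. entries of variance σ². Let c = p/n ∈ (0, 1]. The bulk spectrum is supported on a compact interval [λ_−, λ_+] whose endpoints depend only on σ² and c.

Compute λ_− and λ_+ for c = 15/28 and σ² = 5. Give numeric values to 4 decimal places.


c = 15/28 = 0.535714; √c = 0.731925.
λ_− = σ² (1 − √c)² = 5 · (1 − 0.731925)² = 5 · (0.268075)² = 0.359321.
λ_+ = σ² (1 + √c)² = 5 · (1 + 0.731925)² = 5 · (1.731925)² = 14.997822.

Rounded to 4 decimal places: λ_− ≈ 0.3593, λ_+ ≈ 14.9978.


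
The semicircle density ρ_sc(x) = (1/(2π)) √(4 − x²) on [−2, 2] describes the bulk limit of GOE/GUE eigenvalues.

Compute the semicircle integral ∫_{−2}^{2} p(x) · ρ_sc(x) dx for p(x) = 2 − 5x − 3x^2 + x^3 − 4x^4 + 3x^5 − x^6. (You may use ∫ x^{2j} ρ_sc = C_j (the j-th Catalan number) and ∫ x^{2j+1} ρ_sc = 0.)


Write p(x) = Σ a_i x^i, split into monomials and integrate each against ρ_sc separately.
Using ∫ x^{2j} ρ_sc = C_j = (1/(j+1)) C(2j, j) (Catalan numbers) and ∫ x^{2j+1} ρ_sc = 0 (odd monomials vanish by symmetry):
  i = 0 (even): a_0 · C_{0} = 2 · 1 = 2
  i = 1 (odd): ∫ x^1 ρ_sc = 0 (vanishes)
  i = 2 (even): a_2 · C_{1} = -3 · 1 = -3
  i = 3 (odd): ∫ x^3 ρ_sc = 0 (vanishes)
  i = 4 (even): a_4 · C_{2} = -4 · 2 = -8
  i = 5 (odd): ∫ x^5 ρ_sc = 0 (vanishes)
  i = 6 (even): a_6 · C_{3} = -1 · 5 = -5

Summing the contributions: ∫_{−2}^{2} p(x) ρ_sc(x) dx = 2 + (-3) + (-8) + (-5) = -14.
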